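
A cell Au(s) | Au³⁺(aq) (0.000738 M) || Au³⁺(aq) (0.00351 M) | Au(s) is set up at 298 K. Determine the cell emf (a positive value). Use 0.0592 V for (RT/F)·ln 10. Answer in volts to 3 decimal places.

For a concentration cell E°cell = 0, since both electrodes use the same couple.
The compartment with the higher Au³⁺(aq) concentration (0.00351 M) acts as the cathode; ions are reduced there and produced at the dilute (0.000738 M) anode.
With n = 3, Ecell = −(0.0592/3)·log([dilute]/[conc]) = −(0.0592/3)·log(0.000738/0.00351) = +0.013 V.

0.013 V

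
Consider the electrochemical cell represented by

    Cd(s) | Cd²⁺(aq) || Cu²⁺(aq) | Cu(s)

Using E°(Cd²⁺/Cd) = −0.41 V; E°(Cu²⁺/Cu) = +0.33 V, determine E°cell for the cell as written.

By convention the left-hand electrode in cell notation is the anode (oxidation) and the right-hand electrode is the cathode (reduction).
E°cell = E°(right) − E°(left) = +0.33 − (−0.41) = +0.74 V.

+0.74 V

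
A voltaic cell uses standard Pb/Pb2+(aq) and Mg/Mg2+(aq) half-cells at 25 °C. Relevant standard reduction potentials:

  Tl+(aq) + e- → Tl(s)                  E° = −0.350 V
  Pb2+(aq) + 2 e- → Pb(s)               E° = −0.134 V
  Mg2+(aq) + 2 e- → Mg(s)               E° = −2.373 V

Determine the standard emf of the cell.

+2.239 V

Of the two couples in this cell, the one with the more positive reduction potential is reduced at the cathode: here that is Pb²⁺/Pb (−0.134 V); Mg²⁺/Mg (−2.373 V) is the anode.
E°cell = E°(cathode) − E°(anode) = −0.134 − (−2.373) = +2.239 V.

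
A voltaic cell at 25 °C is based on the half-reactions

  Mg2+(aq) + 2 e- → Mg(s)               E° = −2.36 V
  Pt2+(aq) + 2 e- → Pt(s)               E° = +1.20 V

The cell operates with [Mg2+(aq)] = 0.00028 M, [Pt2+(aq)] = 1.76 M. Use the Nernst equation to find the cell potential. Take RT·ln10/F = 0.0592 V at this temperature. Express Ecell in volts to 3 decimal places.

+3.672 V

Pt²⁺/Pt is reduced (cathode, E° = +1.20 V) and Mg²⁺/Mg is oxidized (anode).
The standard potential is +1.20 − (−2.36) = +3.56 V and the balanced reaction transfers n = 2 electrons.
The balanced reaction is Pt2+(aq) + Mg(s) → Pt(s) + Mg2+(aq), so Q = [Mg2+(aq)] / [Pt2+(aq)] = 0.000159 and log Q = −3.798.
By the Nernst equation, E = +3.56 − (0.0592/2)·(−3.798) = +3.672 V.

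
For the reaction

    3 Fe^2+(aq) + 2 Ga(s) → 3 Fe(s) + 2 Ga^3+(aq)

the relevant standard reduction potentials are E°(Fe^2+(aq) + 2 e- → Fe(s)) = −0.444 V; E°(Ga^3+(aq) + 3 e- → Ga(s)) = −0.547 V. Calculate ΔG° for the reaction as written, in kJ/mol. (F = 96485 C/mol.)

−59.6 kJ/mol

In the reaction as written Fe^2+(aq) is reduced, so the Fe²⁺/Fe couple is the cathode and Ga³⁺/Ga is the anode.
E°cell = −0.444 − (−0.547) = +0.103 V; balancing electrons gives n = 6.
ΔG° = −nFE°cell = −(6)(96485)(+0.103) J/mol = −59.6 kJ/mol.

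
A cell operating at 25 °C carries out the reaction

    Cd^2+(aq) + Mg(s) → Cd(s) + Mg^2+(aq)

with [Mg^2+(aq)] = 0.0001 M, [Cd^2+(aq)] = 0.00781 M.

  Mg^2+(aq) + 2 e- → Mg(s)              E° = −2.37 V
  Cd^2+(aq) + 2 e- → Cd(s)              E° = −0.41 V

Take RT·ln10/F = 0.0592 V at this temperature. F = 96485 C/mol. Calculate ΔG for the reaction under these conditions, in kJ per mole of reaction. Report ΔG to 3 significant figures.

−389 kJ/mol

E°cell = −0.41 − (−2.37) = +1.96 V; the balanced reaction transfers n = 2 electrons.
Q = [Mg^2+(aq)] / [Cd^2+(aq)] = 0.0128, so log Q = −1.893 and E = +1.96 − (0.0592/2)(−1.893) = +2.0160 V.
Finally ΔG = −nFE = −(2)(96485 C/mol)(+2.0160 V) = −389 kJ/mol.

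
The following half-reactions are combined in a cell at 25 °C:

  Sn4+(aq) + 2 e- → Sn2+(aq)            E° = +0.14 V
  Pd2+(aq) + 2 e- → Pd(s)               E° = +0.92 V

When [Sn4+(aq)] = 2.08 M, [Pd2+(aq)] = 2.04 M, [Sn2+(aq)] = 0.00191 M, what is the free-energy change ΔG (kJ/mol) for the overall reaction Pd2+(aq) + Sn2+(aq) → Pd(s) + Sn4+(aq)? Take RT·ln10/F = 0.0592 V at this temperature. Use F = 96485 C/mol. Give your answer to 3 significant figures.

The standard cell potential is +0.92 − (+0.14) = +0.78 V, with n = 2 electrons in the balanced equation.
Q = [Sn4+(aq)] / ([Pd2+(aq)]·[Sn2+(aq)]) = 534, so log Q = 2.727 and E = +0.78 − (0.0592/2)(2.727) = +0.6993 V.
Finally ΔG = −nFE = −(2)(96485 C/mol)(+0.6993 V) = −135 kJ/mol.

−135 kJ/mol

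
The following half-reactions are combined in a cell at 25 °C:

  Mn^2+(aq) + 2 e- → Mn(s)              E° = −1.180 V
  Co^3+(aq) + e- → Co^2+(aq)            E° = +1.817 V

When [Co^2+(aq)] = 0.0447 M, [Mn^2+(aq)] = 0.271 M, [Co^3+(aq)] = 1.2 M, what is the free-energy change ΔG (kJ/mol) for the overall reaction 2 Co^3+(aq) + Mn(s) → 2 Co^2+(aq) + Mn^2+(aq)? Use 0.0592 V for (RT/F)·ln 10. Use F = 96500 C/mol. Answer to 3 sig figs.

−598 kJ/mol

With Co³⁺/Co²⁺ reduced at the cathode, E°cell = +1.817 − (−1.180) = +2.997 V and n = 2.
Here Q = ([Co^2+(aq)]^2·[Mn^2+(aq)]) / [Co^3+(aq)]^2 = 0.000376 (log Q = −3.425), giving E = +2.997 − (0.0592/2)·(−3.425) = +3.0984 V.
Then ΔG = −nFE = −2 × 96500 × +3.0984 J/mol = −598 kJ/mol.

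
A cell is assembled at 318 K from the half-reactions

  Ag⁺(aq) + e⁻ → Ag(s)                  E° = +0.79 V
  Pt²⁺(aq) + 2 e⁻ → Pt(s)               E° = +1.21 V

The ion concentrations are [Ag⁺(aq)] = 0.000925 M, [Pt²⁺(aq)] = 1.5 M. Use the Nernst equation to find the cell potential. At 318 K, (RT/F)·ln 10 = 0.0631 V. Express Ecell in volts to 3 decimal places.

The Pt²⁺/Pt couple has the more positive E°, so it is the cathode; Ag⁺/Ag is the anode.
E°cell = E°cat − E°an = +1.21 − (+0.79) = +0.42 V; n = 2.
The balanced reaction is Pt²⁺(aq) + 2 Ag(s) → Pt(s) + 2 Ag⁺(aq), so Q = [Ag⁺(aq)]^2 / [Pt²⁺(aq)] = 5.7×10^−7 and log Q = −6.244.
By the Nernst equation, E = +0.42 − (0.0631/2)·(−6.244) = +0.617 V.

+0.617 V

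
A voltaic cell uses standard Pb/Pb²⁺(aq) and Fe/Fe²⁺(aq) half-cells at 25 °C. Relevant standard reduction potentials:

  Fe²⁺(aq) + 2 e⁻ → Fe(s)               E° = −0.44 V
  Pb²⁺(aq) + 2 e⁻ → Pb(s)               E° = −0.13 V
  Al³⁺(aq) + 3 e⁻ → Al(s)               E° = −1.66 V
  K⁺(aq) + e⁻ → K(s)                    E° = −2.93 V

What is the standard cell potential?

+0.31 V

Of the two couples in this cell, the one with the more positive reduction potential is reduced at the cathode: here that is Pb²⁺/Pb (−0.13 V); Fe²⁺/Fe (−0.44 V) is the anode.
E°cell = E°(cathode) − E°(anode) = −0.13 − (−0.44) = +0.31 V.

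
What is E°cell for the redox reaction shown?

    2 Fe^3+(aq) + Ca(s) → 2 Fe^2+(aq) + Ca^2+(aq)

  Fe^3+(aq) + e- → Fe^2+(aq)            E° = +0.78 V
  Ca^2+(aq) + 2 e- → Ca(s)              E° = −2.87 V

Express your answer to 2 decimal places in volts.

+3.65 V

In the reaction as written, Fe^3+(aq) is reduced (cathode) and Ca^2+(aq) is produced by oxidation at the anode.
E°cell = E°(cathode) − E°(anode) = +0.78 − (−2.87) = +3.65 V.
The positive value indicates the reaction is spontaneous as written.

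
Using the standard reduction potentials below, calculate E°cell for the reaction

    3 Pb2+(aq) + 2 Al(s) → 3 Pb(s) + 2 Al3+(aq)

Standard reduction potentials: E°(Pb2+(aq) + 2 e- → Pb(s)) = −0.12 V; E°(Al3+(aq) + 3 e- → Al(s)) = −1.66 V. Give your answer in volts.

In the reaction as written, Pb2+(aq) is reduced (cathode) and Al3+(aq) is produced by oxidation at the anode.
E°cell = E°(cathode) − E°(anode) = −0.12 − (−1.66) = +1.54 V.

+1.54 V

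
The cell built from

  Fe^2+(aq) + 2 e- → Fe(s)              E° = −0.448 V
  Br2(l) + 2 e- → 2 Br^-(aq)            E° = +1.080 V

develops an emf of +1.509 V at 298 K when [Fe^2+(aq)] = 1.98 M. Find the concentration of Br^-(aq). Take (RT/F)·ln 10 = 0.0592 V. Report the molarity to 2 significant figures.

1.5 M

With Br₂/Br⁻ at the cathode and Fe²⁺/Fe at the anode, E°cell = +1.080 − (−0.448) = +1.528 V (n = 2).
Rearranging E = E° − (0.0592/n)·log Q gives log Q = 2(+1.528 − (+1.509))/0.0592 = 0.642.
The balanced reaction is Br2(l) + Fe(s) → 2 Br^-(aq) + Fe^2+(aq), so Q = [Br^-(aq)]^2·[Fe^2+(aq)].
Solving for the unknown gives log [Br^-(aq)] = 0.173, so [Br^-(aq)] ≈ 1.5 M.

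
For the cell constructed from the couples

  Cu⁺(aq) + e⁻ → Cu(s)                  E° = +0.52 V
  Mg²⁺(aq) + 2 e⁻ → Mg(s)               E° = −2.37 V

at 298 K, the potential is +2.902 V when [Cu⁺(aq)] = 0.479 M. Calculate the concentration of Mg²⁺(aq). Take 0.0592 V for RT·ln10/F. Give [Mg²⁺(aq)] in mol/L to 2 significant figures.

The Cu⁺/Cu couple has the larger reduction potential, so it is the cathode: E°cell = +0.52 − (−2.37) = +2.89 V and n = 2.
From the Nernst equation, log Q = n(E° − E)/0.0592 = 2·(+2.89 − (+2.902))/0.0592 = −0.405.
Balancing electrons gives 2 Cu⁺(aq) + Mg(s) → 2 Cu(s) + Mg²⁺(aq); thus Q = [Mg²⁺(aq)] / [Cu⁺(aq)]^2.
Isolating [Mg²⁺(aq)] in Q = 10^{−0.405} yields log [Mg²⁺(aq)] = −1.044, i.e. 0.090 M.

0.090 M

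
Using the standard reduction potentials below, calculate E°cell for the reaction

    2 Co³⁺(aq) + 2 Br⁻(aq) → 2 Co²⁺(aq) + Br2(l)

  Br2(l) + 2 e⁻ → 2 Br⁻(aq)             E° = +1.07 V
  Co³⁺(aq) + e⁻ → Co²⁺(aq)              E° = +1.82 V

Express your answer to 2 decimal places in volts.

+0.75 V

In the reaction as written, Co³⁺(aq) is reduced (cathode) and Br2(l) is produced by oxidation at the anode.
E°cell = E°(cathode) − E°(anode) = +1.82 − (+1.07) = +0.75 V.
The positive value indicates the reaction is spontaneous as written.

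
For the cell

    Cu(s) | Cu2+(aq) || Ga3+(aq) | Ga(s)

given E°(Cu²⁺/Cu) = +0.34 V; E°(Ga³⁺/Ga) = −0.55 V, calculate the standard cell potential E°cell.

−0.89 V

By convention the left-hand electrode in cell notation is the anode (oxidation) and the right-hand electrode is the cathode (reduction).
E°cell = E°(right) − E°(left) = −0.55 − (+0.34) = −0.89 V.
The negative sign shows that, as written, the cell would require an external voltage to drive the reaction.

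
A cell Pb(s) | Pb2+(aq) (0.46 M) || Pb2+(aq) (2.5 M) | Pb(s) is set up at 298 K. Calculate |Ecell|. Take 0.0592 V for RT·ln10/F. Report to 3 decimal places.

For a concentration cell E°cell = 0, since both electrodes use the same couple.
The compartment with the higher Pb2+(aq) concentration (2.5 M) acts as the cathode; ions are reduced there and produced at the dilute (0.46 M) anode.
With n = 2, Ecell = −(0.0592/2)·log([dilute]/[conc]) = −(0.0592/2)·log(0.46/2.5) = +0.022 V.

0.022 V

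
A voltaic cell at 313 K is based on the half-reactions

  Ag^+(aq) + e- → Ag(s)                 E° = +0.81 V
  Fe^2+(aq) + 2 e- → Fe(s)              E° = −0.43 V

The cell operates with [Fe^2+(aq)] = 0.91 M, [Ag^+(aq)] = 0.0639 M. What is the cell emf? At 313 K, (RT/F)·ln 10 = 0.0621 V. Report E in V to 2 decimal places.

+1.17 V

Since E°(Ag⁺/Ag) > E°(Fe²⁺/Fe), Ag⁺/Ag serves as the cathode.
E°cell = E°cat − E°an = +0.81 − (−0.43) = +1.24 V; n = 2.
For the overall reaction 2 Ag^+(aq) + Fe(s) → 2 Ag(s) + Fe^2+(aq), Q = [Fe^2+(aq)] / [Ag^+(aq)]^2 = 223, giving log Q = 2.348.
By the Nernst equation, E = +1.24 − (0.0621/2)·(2.348) = +1.17 V.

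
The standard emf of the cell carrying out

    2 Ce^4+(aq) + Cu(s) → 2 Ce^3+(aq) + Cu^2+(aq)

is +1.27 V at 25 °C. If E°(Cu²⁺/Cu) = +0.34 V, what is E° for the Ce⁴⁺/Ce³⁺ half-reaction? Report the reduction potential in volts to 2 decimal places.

In the reaction as written the Ce⁴⁺/Ce³⁺ couple is reduced (cathode) and Cu²⁺/Cu is oxidized (anode), so E°cell = E°(Ce⁴⁺/Ce³⁺) − E°(Cu²⁺/Cu).
E°(Ce⁴⁺/Ce³⁺) = E°cell + E°(anode) = +1.27 + (+0.34) = +1.61 V.

+1.61 V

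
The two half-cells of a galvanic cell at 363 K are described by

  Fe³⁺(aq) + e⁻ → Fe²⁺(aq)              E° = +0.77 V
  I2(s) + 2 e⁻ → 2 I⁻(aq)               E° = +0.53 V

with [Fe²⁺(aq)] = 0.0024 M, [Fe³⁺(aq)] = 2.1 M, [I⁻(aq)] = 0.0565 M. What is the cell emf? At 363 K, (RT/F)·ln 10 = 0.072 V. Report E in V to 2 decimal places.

Fe³⁺/Fe²⁺ is reduced (cathode, E° = +0.77 V) and I₂/I⁻ is oxidized (anode).
The standard potential is +0.77 − (+0.53) = +0.24 V and the balanced reaction transfers n = 2 electrons.
For the overall reaction 2 Fe³⁺(aq) + 2 I⁻(aq) → 2 Fe²⁺(aq) + I2(s), Q = [Fe²⁺(aq)]^2 / ([Fe³⁺(aq)]^2·[I⁻(aq)]^2) = 0.000409, giving log Q = −3.388.
Applying E = E° − (RT ln10/nF)·log Q gives +0.24 − (0.072/2)(−3.388) = +0.36 V.

+0.36 V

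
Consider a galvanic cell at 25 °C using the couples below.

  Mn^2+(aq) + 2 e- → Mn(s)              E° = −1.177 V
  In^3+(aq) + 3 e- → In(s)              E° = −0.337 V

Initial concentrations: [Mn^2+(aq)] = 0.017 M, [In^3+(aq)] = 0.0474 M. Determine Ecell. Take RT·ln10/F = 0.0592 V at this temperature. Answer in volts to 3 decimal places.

+0.866 V

In³⁺/In is reduced (cathode, E° = −0.337 V) and Mn²⁺/Mn is oxidized (anode).
E°cell = −0.337 − (−1.177) = +0.840 V, with n = 6 electrons transferred.
Balancing gives 2 In^3+(aq) + 3 Mn(s) → 2 In(s) + 3 Mn^2+(aq); hence Q = [Mn^2+(aq)]^3 / [In^3+(aq)]^2 = 0.00219 (log Q = −2.660).
By the Nernst equation, E = +0.840 − (0.0592/6)·(−2.660) = +0.866 V.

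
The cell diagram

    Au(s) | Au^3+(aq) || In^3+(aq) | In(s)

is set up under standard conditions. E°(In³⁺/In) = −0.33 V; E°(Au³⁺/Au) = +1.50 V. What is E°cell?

−1.83 V

By convention the left-hand electrode in cell notation is the anode (oxidation) and the right-hand electrode is the cathode (reduction).
E°cell = E°(right) − E°(left) = −0.33 − (+1.50) = −1.83 V.
The negative sign shows that, as written, the cell would require an external voltage to drive the reaction.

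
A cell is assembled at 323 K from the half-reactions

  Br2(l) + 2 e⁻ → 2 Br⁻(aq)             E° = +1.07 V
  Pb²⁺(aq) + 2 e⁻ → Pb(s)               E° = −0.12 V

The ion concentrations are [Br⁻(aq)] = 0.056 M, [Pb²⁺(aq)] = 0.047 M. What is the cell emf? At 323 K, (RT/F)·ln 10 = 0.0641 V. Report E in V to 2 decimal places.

+1.31 V

The Br₂/Br⁻ couple has the more positive E°, so it is the cathode; Pb²⁺/Pb is the anode.
The standard potential is +1.07 − (−0.12) = +1.19 V and the balanced reaction transfers n = 2 electrons.
Balancing gives Br2(l) + Pb(s) → 2 Br⁻(aq) + Pb²⁺(aq); hence Q = [Br⁻(aq)]^2·[Pb²⁺(aq)] = 0.000147 (log Q = −3.832).
Applying E = E° − (RT ln10/nF)·log Q gives +1.19 − (0.0641/2)(−3.832) = +1.31 V.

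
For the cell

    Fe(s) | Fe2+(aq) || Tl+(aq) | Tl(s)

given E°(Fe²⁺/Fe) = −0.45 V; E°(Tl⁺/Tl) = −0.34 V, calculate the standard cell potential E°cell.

+0.11 V

By convention the left-hand electrode in cell notation is the anode (oxidation) and the right-hand electrode is the cathode (reduction).
E°cell = E°(right) − E°(left) = −0.34 − (−0.45) = +0.11 V.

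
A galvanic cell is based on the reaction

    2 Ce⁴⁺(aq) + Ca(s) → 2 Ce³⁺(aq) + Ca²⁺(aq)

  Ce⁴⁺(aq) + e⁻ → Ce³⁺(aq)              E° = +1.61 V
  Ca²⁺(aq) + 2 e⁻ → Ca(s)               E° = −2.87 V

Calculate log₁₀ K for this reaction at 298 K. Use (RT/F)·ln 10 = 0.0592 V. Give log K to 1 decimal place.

log K = 151.4

The Ce⁴⁺/Ce³⁺ couple is reduced (cathode); E°cell = +1.61 − (−2.87) = +4.48 V with n = 2.
At equilibrium E = 0, so log K = nE°cell / 0.0592 = (2)(+4.48) / 0.0592 = 151.4.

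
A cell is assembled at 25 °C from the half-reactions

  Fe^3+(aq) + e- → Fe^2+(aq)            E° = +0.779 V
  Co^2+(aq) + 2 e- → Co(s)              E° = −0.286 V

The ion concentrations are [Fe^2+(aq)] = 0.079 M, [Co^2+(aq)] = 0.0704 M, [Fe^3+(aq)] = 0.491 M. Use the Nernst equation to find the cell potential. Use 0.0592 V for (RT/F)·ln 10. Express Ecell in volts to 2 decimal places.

The Fe³⁺/Fe²⁺ couple has the more positive E°, so it is the cathode; Co²⁺/Co is the anode.
E°cell = E°cat − E°an = +0.779 − (−0.286) = +1.065 V; n = 2.
Balancing gives 2 Fe^3+(aq) + Co(s) → 2 Fe^2+(aq) + Co^2+(aq); hence Q = ([Fe^2+(aq)]^2·[Co^2+(aq)]) / [Fe^3+(aq)]^2 = 0.00182 (log Q = −2.739).
Applying E = E° − (RT ln10/nF)·log Q gives +1.065 − (0.0592/2)(−2.739) = +1.15 V.

+1.15 V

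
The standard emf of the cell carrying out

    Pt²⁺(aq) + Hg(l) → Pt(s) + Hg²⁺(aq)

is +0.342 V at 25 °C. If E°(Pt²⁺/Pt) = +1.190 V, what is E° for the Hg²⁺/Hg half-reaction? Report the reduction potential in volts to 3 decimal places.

+0.848 V

In the reaction as written the Pt²⁺/Pt couple is reduced (cathode) and Hg²⁺/Hg is oxidized (anode), so E°cell = E°(Pt²⁺/Pt) − E°(Hg²⁺/Hg).
E°(Hg²⁺/Hg) = E°(cathode) − E°cell = +1.190 − (+0.342) = +0.848 V.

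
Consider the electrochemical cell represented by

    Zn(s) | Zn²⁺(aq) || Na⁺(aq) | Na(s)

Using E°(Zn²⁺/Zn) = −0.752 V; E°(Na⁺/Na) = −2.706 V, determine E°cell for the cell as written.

−1.954 V

By convention the left-hand electrode in cell notation is the anode (oxidation) and the right-hand electrode is the cathode (reduction).
E°cell = E°(right) − E°(left) = −2.706 − (−0.752) = −1.954 V.
The negative sign shows that, as written, the cell would require an external voltage to drive the reaction.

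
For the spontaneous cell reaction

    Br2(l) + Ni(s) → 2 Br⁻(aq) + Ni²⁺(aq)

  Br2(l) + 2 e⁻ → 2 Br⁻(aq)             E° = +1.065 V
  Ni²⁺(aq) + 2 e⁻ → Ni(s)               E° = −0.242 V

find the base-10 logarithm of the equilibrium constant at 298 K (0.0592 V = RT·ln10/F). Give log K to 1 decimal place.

The Br₂/Br⁻ couple is reduced (cathode); E°cell = +1.065 − (−0.242) = +1.307 V with n = 2.
At equilibrium E = 0, so log K = nE°cell / 0.0592 = (2)(+1.307) / 0.0592 = 44.2.

log K = 44.2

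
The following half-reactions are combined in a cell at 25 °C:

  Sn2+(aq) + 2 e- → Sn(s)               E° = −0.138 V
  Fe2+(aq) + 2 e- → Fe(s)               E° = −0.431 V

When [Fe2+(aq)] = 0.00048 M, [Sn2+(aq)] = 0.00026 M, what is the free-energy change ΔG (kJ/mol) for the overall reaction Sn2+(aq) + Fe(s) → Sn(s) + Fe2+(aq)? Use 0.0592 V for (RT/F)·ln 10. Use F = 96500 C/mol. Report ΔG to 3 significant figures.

−55.0 kJ/mol

With Sn²⁺/Sn reduced at the cathode, E°cell = −0.138 − (−0.431) = +0.293 V and n = 2.
Here Q = [Fe2+(aq)] / [Sn2+(aq)] = 1.85 (log Q = 0.266), giving E = +0.293 − (0.0592/2)·(0.266) = +0.2851 V.
Then ΔG = −nFE = −2 × 96500 × +0.2851 J/mol = −55.0 kJ/mol.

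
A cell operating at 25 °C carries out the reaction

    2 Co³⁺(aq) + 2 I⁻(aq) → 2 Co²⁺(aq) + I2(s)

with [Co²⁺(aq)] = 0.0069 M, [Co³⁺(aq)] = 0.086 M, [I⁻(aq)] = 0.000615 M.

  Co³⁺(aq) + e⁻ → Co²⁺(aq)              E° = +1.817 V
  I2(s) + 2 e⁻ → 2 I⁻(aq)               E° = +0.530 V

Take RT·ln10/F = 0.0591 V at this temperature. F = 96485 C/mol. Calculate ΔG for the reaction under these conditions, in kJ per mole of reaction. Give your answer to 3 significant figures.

E°cell = +1.817 − (+0.530) = +1.287 V; the balanced reaction transfers n = 2 electrons.
Q = [Co²⁺(aq)]^2 / ([Co³⁺(aq)]^2·[I⁻(aq)]^2) = 1.7×10^4, so log Q = 4.231 and E = +1.287 − (0.0591/2)(4.231) = +1.1620 V.
Finally ΔG = −nFE = −(2)(96485 C/mol)(+1.1620 V) = −224 kJ/mol.

−224 kJ/mol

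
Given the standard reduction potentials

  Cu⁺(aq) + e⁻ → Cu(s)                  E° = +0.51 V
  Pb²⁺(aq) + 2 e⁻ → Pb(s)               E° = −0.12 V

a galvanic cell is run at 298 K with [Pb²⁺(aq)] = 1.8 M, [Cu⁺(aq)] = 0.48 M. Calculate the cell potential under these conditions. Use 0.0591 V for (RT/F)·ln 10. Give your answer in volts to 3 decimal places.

Since E°(Cu⁺/Cu) > E°(Pb²⁺/Pb), Cu⁺/Cu serves as the cathode.
E°cell = +0.51 − (−0.12) = +0.63 V, with n = 2 electrons transferred.
For the overall reaction 2 Cu⁺(aq) + Pb(s) → 2 Cu(s) + Pb²⁺(aq), Q = [Pb²⁺(aq)] / [Cu⁺(aq)]^2 = 7.81, giving log Q = 0.893.
By the Nernst equation, E = +0.63 − (0.0591/2)·(0.893) = +0.604 V.

+0.604 V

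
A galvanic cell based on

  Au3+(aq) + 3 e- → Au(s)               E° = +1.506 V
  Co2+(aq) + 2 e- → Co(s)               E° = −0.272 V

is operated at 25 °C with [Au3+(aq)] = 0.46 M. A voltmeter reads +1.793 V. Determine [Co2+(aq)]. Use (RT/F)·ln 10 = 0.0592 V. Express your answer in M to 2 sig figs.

0.19 M

With Au³⁺/Au at the cathode and Co²⁺/Co at the anode, E°cell = +1.506 − (−0.272) = +1.778 V (n = 6).
Since E = E° − (0.0592/n)·log Q, log Q = n(E° − E)/0.0592 = −1.520.
Balancing electrons gives 2 Au3+(aq) + 3 Co(s) → 2 Au(s) + 3 Co2+(aq); thus Q = [Co2+(aq)]^3 / [Au3+(aq)]^2.
Substituting the known concentrations and solving, log [Co2+(aq)] = −0.731 and [Co2+(aq)] = 0.19 M.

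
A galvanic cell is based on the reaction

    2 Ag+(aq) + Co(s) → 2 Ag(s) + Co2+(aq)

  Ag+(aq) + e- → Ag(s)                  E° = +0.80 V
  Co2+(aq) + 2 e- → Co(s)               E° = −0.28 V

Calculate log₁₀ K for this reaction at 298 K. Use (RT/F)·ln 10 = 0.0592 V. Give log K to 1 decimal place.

log K = 36.5

The Ag⁺/Ag couple is reduced (cathode); E°cell = +0.80 − (−0.28) = +1.08 V with n = 2.
At equilibrium E = 0, so log K = nE°cell / 0.0592 = (2)(+1.08) / 0.0592 = 36.5.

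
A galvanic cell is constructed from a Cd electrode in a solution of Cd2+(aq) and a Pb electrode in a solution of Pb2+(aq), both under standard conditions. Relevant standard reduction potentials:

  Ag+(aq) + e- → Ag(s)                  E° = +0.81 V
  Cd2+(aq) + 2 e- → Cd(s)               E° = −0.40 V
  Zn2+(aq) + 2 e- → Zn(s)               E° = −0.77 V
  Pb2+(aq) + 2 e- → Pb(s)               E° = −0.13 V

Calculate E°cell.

Of the two couples in this cell, the one with the more positive reduction potential is reduced at the cathode: here that is Pb²⁺/Pb (−0.13 V); Cd²⁺/Cd (−0.40 V) is the anode.
E°cell = E°(cathode) − E°(anode) = −0.13 − (−0.40) = +0.27 V.

+0.27 V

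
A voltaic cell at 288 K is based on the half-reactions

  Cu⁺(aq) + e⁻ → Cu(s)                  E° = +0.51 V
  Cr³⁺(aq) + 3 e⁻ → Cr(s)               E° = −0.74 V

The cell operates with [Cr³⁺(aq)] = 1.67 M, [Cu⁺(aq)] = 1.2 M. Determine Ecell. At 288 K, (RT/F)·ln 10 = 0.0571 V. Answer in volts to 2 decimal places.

The Cu⁺/Cu couple has the more positive E°, so it is the cathode; Cr³⁺/Cr is the anode.
E°cell = E°cat − E°an = +0.51 − (−0.74) = +1.25 V; n = 3.
For the overall reaction 3 Cu⁺(aq) + Cr(s) → 3 Cu(s) + Cr³⁺(aq), Q = [Cr³⁺(aq)] / [Cu⁺(aq)]^3 = 0.966, giving log Q = −0.015.
By the Nernst equation, E = +1.25 − (0.0571/3)·(−0.015) = +1.25 V.

+1.25 V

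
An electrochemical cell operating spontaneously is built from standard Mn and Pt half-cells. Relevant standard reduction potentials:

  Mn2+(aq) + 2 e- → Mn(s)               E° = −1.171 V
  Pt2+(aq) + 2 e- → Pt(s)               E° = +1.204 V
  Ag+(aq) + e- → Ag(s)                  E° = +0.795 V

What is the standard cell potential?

+2.375 V

The Pt²⁺/Pt couple has the higher E°, so Pt ion is reduced (cathode) and Mn is oxidized (anode).
E°cell = E°(cathode) − E°(anode) = +1.204 − (−1.171) = +2.375 V.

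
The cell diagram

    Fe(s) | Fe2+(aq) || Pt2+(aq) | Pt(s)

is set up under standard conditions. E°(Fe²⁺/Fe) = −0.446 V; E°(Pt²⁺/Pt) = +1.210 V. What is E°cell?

+1.656 V

By convention the left-hand electrode in cell notation is the anode (oxidation) and the right-hand electrode is the cathode (reduction).
E°cell = E°(right) − E°(left) = +1.210 − (−0.446) = +1.656 V.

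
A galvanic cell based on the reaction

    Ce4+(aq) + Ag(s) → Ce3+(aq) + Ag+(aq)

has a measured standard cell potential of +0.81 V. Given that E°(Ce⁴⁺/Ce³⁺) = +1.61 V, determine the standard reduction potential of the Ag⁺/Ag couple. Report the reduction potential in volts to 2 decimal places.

+0.80 V

In the reaction as written the Ce⁴⁺/Ce³⁺ couple is reduced (cathode) and Ag⁺/Ag is oxidized (anode), so E°cell = E°(Ce⁴⁺/Ce³⁺) − E°(Ag⁺/Ag).
E°(Ag⁺/Ag) = E°(cathode) − E°cell = +1.61 − (+0.81) = +0.80 V.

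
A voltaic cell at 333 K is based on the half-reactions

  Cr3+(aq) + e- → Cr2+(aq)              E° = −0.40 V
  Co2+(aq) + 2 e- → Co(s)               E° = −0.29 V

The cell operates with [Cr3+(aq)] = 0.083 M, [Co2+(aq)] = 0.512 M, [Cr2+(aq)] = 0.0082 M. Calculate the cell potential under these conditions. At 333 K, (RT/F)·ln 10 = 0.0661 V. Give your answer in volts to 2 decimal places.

Co²⁺/Co is reduced (cathode, E° = −0.29 V) and Cr³⁺/Cr²⁺ is oxidized (anode).
The standard potential is −0.29 − (−0.40) = +0.11 V and the balanced reaction transfers n = 2 electrons.
The balanced reaction is Co2+(aq) + 2 Cr2+(aq) → Co(s) + 2 Cr3+(aq), so Q = [Cr3+(aq)]^2 / ([Co2+(aq)]·[Cr2+(aq)]^2) = 200 and log Q = 2.301.
Applying E = E° − (RT ln10/nF)·log Q gives +0.11 − (0.0661/2)(2.301) = +0.03 V.

+0.03 V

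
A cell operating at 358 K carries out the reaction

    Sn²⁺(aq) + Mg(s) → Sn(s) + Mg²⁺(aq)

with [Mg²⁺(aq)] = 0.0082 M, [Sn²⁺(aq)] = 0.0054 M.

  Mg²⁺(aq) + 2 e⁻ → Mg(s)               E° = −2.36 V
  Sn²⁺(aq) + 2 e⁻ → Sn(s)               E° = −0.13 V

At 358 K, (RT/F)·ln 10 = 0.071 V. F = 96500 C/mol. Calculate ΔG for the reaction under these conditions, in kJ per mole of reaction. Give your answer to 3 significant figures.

−429 kJ/mol

The standard cell potential is −0.13 − (−2.36) = +2.23 V, with n = 2 electrons in the balanced equation.
Q = [Mg²⁺(aq)] / [Sn²⁺(aq)] = 1.52, so log Q = 0.181 and E = +2.23 − (0.071/2)(0.181) = +2.2236 V.
Finally ΔG = −nFE = −(2)(96500 C/mol)(+2.2236 V) = −429 kJ/mol.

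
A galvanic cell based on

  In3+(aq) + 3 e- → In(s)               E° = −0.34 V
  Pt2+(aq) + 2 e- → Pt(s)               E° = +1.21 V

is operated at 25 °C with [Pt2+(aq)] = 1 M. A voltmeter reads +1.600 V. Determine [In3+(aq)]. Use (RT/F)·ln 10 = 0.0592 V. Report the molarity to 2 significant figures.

0.0029 M

With Pt²⁺/Pt at the cathode and In³⁺/In at the anode, E°cell = +1.21 − (−0.34) = +1.55 V (n = 6).
Rearranging E = E° − (0.0592/n)·log Q gives log Q = 6(+1.55 − (+1.600))/0.0592 = −5.068.
Balancing electrons gives 3 Pt2+(aq) + 2 In(s) → 3 Pt(s) + 2 In3+(aq); thus Q = [In3+(aq)]^2 / [Pt2+(aq)]^3.
Isolating [In3+(aq)] in Q = 10^{−5.068} yields log [In3+(aq)] = −2.534, i.e. 0.0029 M.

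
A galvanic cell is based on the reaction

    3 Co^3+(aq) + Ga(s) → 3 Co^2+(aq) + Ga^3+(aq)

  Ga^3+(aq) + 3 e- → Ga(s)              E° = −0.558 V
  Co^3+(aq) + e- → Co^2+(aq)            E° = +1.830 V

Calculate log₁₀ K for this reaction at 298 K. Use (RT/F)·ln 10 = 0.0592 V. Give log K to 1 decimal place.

The Co³⁺/Co²⁺ couple is reduced (cathode); E°cell = +1.830 − (−0.558) = +2.388 V with n = 3.
At equilibrium E = 0, so log K = nE°cell / 0.0592 = (3)(+2.388) / 0.0592 = 121.0.

log K = 121.0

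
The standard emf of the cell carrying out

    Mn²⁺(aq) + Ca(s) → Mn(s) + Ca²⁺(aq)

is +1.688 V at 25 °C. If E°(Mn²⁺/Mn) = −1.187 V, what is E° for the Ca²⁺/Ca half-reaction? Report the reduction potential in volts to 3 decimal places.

In the reaction as written the Mn²⁺/Mn couple is reduced (cathode) and Ca²⁺/Ca is oxidized (anode), so E°cell = E°(Mn²⁺/Mn) − E°(Ca²⁺/Ca).
E°(Ca²⁺/Ca) = E°(cathode) − E°cell = −1.187 − (+1.688) = −2.875 V.

−2.875 V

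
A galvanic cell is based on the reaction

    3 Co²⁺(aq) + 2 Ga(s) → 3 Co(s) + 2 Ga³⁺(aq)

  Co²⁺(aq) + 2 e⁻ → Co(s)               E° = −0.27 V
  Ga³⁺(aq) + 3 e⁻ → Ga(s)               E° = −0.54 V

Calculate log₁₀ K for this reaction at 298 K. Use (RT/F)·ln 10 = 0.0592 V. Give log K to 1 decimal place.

log K = 27.4

The Co²⁺/Co couple is reduced (cathode); E°cell = −0.27 − (−0.54) = +0.27 V with n = 6.
At equilibrium E = 0, so log K = nE°cell / 0.0592 = (6)(+0.27) / 0.0592 = 27.4.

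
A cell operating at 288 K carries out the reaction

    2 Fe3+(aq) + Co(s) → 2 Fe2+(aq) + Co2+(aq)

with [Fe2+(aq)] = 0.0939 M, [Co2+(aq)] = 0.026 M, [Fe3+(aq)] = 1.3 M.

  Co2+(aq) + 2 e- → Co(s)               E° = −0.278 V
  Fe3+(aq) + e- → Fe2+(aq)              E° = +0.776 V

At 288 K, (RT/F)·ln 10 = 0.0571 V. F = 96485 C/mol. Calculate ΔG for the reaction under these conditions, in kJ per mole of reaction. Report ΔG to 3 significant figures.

−225 kJ/mol

The standard cell potential is +0.776 − (−0.278) = +1.054 V, with n = 2 electrons in the balanced equation.
Q = ([Fe2+(aq)]^2·[Co2+(aq)]) / [Fe3+(aq)]^2 = 0.000136, so log Q = −3.868 and E = +1.054 − (0.0571/2)(−3.868) = +1.1644 V.
Finally ΔG = −nFE = −(2)(96485 C/mol)(+1.1644 V) = −225 kJ/mol.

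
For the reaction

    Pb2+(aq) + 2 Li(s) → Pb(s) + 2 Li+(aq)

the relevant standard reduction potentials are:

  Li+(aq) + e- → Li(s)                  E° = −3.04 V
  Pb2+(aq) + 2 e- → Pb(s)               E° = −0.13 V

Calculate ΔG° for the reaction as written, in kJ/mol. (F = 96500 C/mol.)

−562 kJ/mol

In the reaction as written Pb2+(aq) is reduced, so the Pb²⁺/Pb couple is the cathode and Li⁺/Li is the anode.
E°cell = −0.13 − (−3.04) = +2.91 V; balancing electrons gives n = 2.
ΔG° = −nFE°cell = −(2)(96500)(+2.91) J/mol = −562 kJ/mol.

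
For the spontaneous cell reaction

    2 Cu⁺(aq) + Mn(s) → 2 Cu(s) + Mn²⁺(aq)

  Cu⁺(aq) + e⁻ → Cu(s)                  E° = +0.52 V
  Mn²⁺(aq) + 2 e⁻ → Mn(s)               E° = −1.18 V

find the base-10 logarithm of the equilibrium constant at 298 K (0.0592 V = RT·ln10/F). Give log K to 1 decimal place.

The Cu⁺/Cu couple is reduced (cathode); E°cell = +0.52 − (−1.18) = +1.70 V with n = 2.
At equilibrium E = 0, so log K = nE°cell / 0.0592 = (2)(+1.70) / 0.0592 = 57.4.

log K = 57.4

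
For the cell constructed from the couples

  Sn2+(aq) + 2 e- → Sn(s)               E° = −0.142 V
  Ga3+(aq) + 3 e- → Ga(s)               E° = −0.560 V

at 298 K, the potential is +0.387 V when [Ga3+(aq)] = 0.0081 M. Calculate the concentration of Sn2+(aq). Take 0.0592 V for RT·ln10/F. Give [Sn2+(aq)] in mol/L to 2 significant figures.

0.0036 M

The Sn²⁺/Sn couple has the larger reduction potential, so it is the cathode: E°cell = −0.142 − (−0.560) = +0.418 V and n = 6.
Since E = E° − (0.0592/n)·log Q, log Q = n(E° − E)/0.0592 = 3.142.
Balancing electrons gives 3 Sn2+(aq) + 2 Ga(s) → 3 Sn(s) + 2 Ga3+(aq); thus Q = [Ga3+(aq)]^2 / [Sn2+(aq)]^3.
Isolating [Sn2+(aq)] in Q = 10^{3.142} yields log [Sn2+(aq)] = −2.442, i.e. 0.0036 M.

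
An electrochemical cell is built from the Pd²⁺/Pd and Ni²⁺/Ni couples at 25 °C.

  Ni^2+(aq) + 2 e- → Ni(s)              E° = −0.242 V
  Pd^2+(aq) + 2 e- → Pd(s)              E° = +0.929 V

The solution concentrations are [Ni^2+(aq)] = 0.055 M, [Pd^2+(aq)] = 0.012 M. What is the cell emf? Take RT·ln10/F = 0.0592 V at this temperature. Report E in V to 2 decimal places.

Since E°(Pd²⁺/Pd) > E°(Ni²⁺/Ni), Pd²⁺/Pd serves as the cathode.
E°cell = E°cat − E°an = +0.929 − (−0.242) = +1.171 V; n = 2.
The balanced reaction is Pd^2+(aq) + Ni(s) → Pd(s) + Ni^2+(aq), so Q = [Ni^2+(aq)] / [Pd^2+(aq)] = 4.58 and log Q = 0.661.
Applying E = E° − (RT ln10/nF)·log Q gives +1.171 − (0.0592/2)(0.661) = +1.15 V.

+1.15 V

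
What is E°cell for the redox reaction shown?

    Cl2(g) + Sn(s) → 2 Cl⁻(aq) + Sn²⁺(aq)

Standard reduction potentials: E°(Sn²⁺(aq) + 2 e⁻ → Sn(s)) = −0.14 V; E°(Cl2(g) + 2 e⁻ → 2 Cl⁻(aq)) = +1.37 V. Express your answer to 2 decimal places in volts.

Cl2(g) gains electrons, so the Cl₂/Cl⁻ couple is the cathode; the Sn²⁺/Sn couple is the anode.
E°cell = E°(cathode) − E°(anode) = +1.37 − (−0.14) = +1.51 V.

+1.51 V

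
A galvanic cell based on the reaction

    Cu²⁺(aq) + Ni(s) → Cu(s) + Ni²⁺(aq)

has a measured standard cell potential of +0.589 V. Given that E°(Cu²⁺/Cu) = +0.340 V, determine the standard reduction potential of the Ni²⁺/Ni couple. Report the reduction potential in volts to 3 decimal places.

−0.249 V

In the reaction as written the Cu²⁺/Cu couple is reduced (cathode) and Ni²⁺/Ni is oxidized (anode), so E°cell = E°(Cu²⁺/Cu) − E°(Ni²⁺/Ni).
E°(Ni²⁺/Ni) = E°(cathode) − E°cell = +0.340 − (+0.589) = −0.249 V.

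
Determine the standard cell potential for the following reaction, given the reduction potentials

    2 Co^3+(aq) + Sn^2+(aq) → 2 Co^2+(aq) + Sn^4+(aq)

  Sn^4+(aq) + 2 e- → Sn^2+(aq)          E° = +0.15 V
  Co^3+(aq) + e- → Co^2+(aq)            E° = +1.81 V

+1.66 V

Co^3+(aq) gains electrons, so the Co³⁺/Co²⁺ couple is the cathode; the Sn⁴⁺/Sn²⁺ couple is the anode.
E°cell = E°(cathode) − E°(anode) = +1.81 − (+0.15) = +1.66 V.
The positive value indicates the reaction is spontaneous as written.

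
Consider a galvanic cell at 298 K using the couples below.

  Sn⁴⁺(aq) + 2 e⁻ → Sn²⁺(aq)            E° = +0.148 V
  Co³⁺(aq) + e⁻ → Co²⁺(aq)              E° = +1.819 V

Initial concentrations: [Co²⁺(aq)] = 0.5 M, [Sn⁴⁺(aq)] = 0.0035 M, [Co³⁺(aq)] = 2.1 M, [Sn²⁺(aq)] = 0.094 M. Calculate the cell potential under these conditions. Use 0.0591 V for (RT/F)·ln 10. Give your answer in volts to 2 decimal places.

The Co³⁺/Co²⁺ couple has the more positive E°, so it is the cathode; Sn⁴⁺/Sn²⁺ is the anode.
E°cell = E°cat − E°an = +1.819 − (+0.148) = +1.671 V; n = 2.
The balanced reaction is 2 Co³⁺(aq) + Sn²⁺(aq) → 2 Co²⁺(aq) + Sn⁴⁺(aq), so Q = ([Co²⁺(aq)]^2·[Sn⁴⁺(aq)]) / ([Co³⁺(aq)]^2·[Sn²⁺(aq)]) = 0.00211 and log Q = −2.676.
E = E° − (0.0591/n)·log Q = +1.671 − (0.0591/2)(−2.676) = +1.75 V.

+1.75 V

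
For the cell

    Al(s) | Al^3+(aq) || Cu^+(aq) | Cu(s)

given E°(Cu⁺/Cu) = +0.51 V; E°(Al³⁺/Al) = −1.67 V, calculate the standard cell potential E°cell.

By convention the left-hand electrode in cell notation is the anode (oxidation) and the right-hand electrode is the cathode (reduction).
E°cell = E°(right) − E°(left) = +0.51 − (−1.67) = +2.18 V.

+2.18 V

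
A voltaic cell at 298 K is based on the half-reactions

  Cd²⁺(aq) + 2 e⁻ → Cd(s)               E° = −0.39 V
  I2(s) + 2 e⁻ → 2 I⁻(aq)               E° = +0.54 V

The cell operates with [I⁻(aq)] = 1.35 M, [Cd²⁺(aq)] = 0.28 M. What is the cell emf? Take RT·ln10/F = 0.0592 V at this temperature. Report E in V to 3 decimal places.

The I₂/I⁻ couple has the more positive E°, so it is the cathode; Cd²⁺/Cd is the anode.
E°cell = E°cat − E°an = +0.54 − (−0.39) = +0.93 V; n = 2.
Balancing gives I2(s) + Cd(s) → 2 I⁻(aq) + Cd²⁺(aq); hence Q = [I⁻(aq)]^2·[Cd²⁺(aq)] = 0.51 (log Q = −0.292).
Applying E = E° − (RT ln10/nF)·log Q gives +0.93 − (0.0592/2)(−0.292) = +0.939 V.

+0.939 V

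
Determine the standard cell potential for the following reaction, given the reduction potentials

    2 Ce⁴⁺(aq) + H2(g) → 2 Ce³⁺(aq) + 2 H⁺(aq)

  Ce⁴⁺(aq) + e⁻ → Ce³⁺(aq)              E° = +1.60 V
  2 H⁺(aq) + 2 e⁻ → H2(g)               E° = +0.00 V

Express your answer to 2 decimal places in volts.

+1.60 V

In the reaction as written, Ce⁴⁺(aq) is reduced (cathode) and H⁺(aq) is produced by oxidation at the anode.
E°cell = E°(cathode) − E°(anode) = +1.60 − (+0.00) = +1.60 V.
The positive value indicates the reaction is spontaneous as written.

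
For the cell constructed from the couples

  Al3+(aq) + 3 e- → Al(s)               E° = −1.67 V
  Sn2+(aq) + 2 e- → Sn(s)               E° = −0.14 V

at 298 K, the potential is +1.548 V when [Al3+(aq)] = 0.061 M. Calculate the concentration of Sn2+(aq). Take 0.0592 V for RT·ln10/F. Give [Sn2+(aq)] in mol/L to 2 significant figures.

0.63 M

The Sn²⁺/Sn couple has the larger reduction potential, so it is the cathode: E°cell = −0.14 − (−1.67) = +1.53 V and n = 6.
Since E = E° − (0.0592/n)·log Q, log Q = n(E° − E)/0.0592 = −1.824.
Balancing electrons gives 3 Sn2+(aq) + 2 Al(s) → 3 Sn(s) + 2 Al3+(aq); thus Q = [Al3+(aq)]^2 / [Sn2+(aq)]^3.
Solving for the unknown gives log [Sn2+(aq)] = −0.202, so [Sn2+(aq)] ≈ 0.63 M.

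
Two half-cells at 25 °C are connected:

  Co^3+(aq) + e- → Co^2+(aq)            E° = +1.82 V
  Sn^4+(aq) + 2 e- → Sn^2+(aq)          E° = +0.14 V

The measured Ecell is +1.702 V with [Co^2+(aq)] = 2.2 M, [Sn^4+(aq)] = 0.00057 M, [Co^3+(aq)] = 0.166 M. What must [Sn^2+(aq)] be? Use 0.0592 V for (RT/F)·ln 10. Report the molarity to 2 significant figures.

With Co³⁺/Co²⁺ at the cathode and Sn⁴⁺/Sn²⁺ at the anode, E°cell = +1.82 − (+0.14) = +1.68 V (n = 2).
Rearranging E = E° − (0.0592/n)·log Q gives log Q = 2(+1.68 − (+1.702))/0.0592 = −0.743.
Balancing electrons gives 2 Co^3+(aq) + Sn^2+(aq) → 2 Co^2+(aq) + Sn^4+(aq); thus Q = ([Co^2+(aq)]^2·[Sn^4+(aq)]) / ([Co^3+(aq)]^2·[Sn^2+(aq)]).
Substituting the known concentrations and solving, log [Sn^2+(aq)] = −0.256 and [Sn^2+(aq)] = 0.55 M.

0.55 M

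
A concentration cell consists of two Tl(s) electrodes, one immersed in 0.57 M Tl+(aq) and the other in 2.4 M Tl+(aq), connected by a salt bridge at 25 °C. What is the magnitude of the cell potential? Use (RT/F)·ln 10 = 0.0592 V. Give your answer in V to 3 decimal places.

For a concentration cell E°cell = 0, since both electrodes use the same couple.
The compartment with the higher Tl+(aq) concentration (2.4 M) acts as the cathode; ions are reduced there and produced at the dilute (0.57 M) anode.
With n = 1, Ecell = −(0.0592/1)·log([dilute]/[conc]) = −(0.0592/1)·log(0.57/2.4) = +0.037 V.

0.037 V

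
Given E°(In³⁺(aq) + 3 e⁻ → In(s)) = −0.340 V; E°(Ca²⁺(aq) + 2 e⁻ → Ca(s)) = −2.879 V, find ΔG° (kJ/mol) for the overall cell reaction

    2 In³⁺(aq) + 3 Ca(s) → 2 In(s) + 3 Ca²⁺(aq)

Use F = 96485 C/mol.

−1470 kJ/mol

In the reaction as written In³⁺(aq) is reduced, so the In³⁺/In couple is the cathode and Ca²⁺/Ca is the anode.
E°cell = −0.340 − (−2.879) = +2.539 V; balancing electrons gives n = 6.
ΔG° = −nFE°cell = −(6)(96485)(+2.539) J/mol = −1470 kJ/mol.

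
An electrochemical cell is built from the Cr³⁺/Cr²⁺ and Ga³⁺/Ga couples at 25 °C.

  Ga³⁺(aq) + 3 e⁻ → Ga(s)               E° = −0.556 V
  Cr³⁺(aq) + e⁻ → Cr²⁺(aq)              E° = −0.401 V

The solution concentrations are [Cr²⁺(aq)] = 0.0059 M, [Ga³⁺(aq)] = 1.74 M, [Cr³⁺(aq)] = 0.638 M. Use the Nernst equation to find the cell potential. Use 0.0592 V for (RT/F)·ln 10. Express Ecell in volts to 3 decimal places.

+0.271 V

The Cr³⁺/Cr²⁺ couple has the more positive E°, so it is the cathode; Ga³⁺/Ga is the anode.
E°cell = −0.401 − (−0.556) = +0.155 V, with n = 3 electrons transferred.
Balancing gives 3 Cr³⁺(aq) + Ga(s) → 3 Cr²⁺(aq) + Ga³⁺(aq); hence Q = ([Cr²⁺(aq)]^3·[Ga³⁺(aq)]) / [Cr³⁺(aq)]^3 = 1.38×10^−6 (log Q = −5.861).
By the Nernst equation, E = +0.155 − (0.0592/3)·(−5.861) = +0.271 V.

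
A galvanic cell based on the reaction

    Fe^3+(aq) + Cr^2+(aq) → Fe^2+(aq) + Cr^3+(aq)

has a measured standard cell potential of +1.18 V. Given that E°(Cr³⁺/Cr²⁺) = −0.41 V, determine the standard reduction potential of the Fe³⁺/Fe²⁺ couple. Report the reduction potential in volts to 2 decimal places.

In the reaction as written the Fe³⁺/Fe²⁺ couple is reduced (cathode) and Cr³⁺/Cr²⁺ is oxidized (anode), so E°cell = E°(Fe³⁺/Fe²⁺) − E°(Cr³⁺/Cr²⁺).
E°(Fe³⁺/Fe²⁺) = E°cell + E°(anode) = +1.18 + (−0.41) = +0.77 V.

+0.77 V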